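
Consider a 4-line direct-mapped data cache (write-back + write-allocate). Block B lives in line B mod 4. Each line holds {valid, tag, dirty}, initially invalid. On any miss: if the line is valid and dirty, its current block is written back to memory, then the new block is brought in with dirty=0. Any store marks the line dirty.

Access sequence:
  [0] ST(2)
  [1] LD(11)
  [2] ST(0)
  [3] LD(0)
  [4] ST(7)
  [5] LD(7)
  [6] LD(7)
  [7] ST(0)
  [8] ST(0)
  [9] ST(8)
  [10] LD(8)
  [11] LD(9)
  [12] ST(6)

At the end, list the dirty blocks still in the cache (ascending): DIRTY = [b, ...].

DIRTY = [6, 7, 8]

  0 | W B2 → L2 miss [D]
  1 | R B11 → L3 miss [-]
  2 | W B0 → L0 miss [D]
  3 | R B0 → L0 hit [D]
  4 | W B7 → L3 miss [D]
  5 | R B7 → L3 hit [D]
  6 | R B7 → L3 hit [D]
  7 | W B0 → L0 hit [D]
  8 | W B0 → L0 hit [D]
  9 | W B8 → L0 miss wb→B0 [D]
  10 | R B8 → L0 hit [D]
  11 | R B9 → L1 miss [-]
  12 | W B6 → L2 miss wb→B2 [D]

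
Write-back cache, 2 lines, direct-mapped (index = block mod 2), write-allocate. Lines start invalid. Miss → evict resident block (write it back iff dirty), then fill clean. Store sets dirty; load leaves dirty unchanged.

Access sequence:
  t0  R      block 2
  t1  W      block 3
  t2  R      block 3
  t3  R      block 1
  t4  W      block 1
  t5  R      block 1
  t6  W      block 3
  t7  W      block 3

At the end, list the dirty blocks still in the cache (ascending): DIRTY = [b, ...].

DIRTY = [3]

0: R B2 -> L0 miss  d=-]
1: W B3 -> L1 miss  d=D]
2: R B3 -> L1 hit  d=D]
3: R B1 -> L1 miss wb->B3  d=-]
4: W B1 -> L1 hit  d=D]
5: R B1 -> L1 hit  d=D]
6: W B3 -> L1 miss wb->B1  d=D]
7: W B3 -> L1 hit  d=D]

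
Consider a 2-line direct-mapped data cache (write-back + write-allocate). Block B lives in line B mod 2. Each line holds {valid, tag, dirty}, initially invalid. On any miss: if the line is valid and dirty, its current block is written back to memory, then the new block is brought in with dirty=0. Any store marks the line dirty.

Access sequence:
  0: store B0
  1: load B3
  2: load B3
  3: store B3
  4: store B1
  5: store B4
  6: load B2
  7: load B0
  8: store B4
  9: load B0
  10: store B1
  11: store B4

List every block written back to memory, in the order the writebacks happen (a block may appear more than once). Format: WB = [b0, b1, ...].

WB = [3, 0, 4, 4]

  0 | W B0 → L0 miss [D]
  1 | R B3 → L1 miss [-]
  2 | R B3 → L1 hit [-]
  3 | W B3 → L1 hit [D]
  4 | W B1 → L1 miss wb→B3 [D]
  5 | W B4 → L0 miss wb→B0 [D]
  6 | R B2 → L0 miss wb→B4 [-]
  7 | R B0 → L0 miss [-]
  8 | W B4 → L0 miss [D]
  9 | R B0 → L0 miss wb→B4 [-]
  10 | W B1 → L1 hit [D]
  11 | W B4 → L0 miss [D]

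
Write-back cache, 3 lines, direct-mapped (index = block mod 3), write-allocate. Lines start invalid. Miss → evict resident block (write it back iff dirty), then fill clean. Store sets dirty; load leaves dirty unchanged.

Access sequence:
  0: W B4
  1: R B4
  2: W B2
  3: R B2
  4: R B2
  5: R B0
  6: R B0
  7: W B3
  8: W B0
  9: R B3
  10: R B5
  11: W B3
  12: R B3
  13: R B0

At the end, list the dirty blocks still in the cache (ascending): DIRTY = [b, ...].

DIRTY = [4]

  0 | W B4 → L1 miss [D]
  1 | R B4 → L1 hit [D]
  2 | W B2 → L2 miss [D]
  3 | R B2 → L2 hit [D]
  4 | R B2 → L2 hit [D]
  5 | R B0 → L0 miss [-]
  6 | R B0 → L0 hit [-]
  7 | W B3 → L0 miss [D]
  8 | W B0 → L0 miss wb→B3 [D]
  9 | R B3 → L0 miss wb→B0 [-]
  10 | R B5 → L2 miss wb→B2 [-]
  11 | W B3 → L0 hit [D]
  12 | R B3 → L0 hit [D]
  13 | R B0 → L0 miss wb→B3 [-]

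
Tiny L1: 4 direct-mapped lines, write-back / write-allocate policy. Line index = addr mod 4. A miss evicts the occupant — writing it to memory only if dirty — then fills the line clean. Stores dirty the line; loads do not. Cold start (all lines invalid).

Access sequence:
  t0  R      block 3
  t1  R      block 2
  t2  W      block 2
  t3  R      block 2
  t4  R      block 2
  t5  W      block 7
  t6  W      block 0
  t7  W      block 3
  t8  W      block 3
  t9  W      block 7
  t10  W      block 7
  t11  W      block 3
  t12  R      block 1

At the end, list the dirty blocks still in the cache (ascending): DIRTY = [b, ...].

DIRTY = [0, 2, 3]

0: R B3 → L3 miss [-]
1: R B2 → L2 miss [-]
2: W B2 → L2 hit [D]
3: R B2 → L2 hit [D]
4: R B2 → L2 hit [D]
5: W B7 → L3 miss [D]
6: W B0 → L0 miss [D]
7: W B3 → L3 miss wb→B7 [D]
8: W B3 → L3 hit [D]
9: W B7 → L3 miss wb→B3 [D]
10: W B7 → L3 hit [D]
11: W B3 → L3 miss wb→B7 [D]
12: R B1 → L1 miss [-]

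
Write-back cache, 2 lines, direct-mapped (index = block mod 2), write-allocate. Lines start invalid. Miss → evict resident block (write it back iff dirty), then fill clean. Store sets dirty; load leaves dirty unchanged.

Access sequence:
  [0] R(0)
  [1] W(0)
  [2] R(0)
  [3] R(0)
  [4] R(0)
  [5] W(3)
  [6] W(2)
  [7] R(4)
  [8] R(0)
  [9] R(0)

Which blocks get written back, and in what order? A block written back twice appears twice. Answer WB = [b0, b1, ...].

  0 | R B0 → L0 miss [-]
  1 | W B0 → L0 hit [D]
  2 | R B0 → L0 hit [D]
  3 | R B0 → L0 hit [D]
  4 | R B0 → L0 hit [D]
  5 | W B3 → L1 miss [D]
  6 | W B2 → L0 miss wb→B0 [D]
  7 | R B4 → L0 miss wb→B2 [-]
  8 | R B0 → L0 miss [-]
  9 | R B0 → L0 hit [-]

WB = [0, 2]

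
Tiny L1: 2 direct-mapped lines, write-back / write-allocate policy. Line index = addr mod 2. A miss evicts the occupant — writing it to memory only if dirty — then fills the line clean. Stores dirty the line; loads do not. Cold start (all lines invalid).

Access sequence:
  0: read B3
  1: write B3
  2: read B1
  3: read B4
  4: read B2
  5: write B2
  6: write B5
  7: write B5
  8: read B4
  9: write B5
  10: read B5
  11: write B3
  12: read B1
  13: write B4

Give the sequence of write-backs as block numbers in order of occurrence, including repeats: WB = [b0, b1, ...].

0: R B3 → L1 miss [-]
1: W B3 → L1 hit [D]
2: R B1 → L1 miss wb→B3 [-]
3: R B4 → L0 miss [-]
4: R B2 → L0 miss [-]
5: W B2 → L0 hit [D]
6: W B5 → L1 miss [D]
7: W B5 → L1 hit [D]
8: R B4 → L0 miss wb→B2 [-]
9: W B5 → L1 hit [D]
10: R B5 → L1 hit [D]
11: W B3 → L1 miss wb→B5 [D]
12: R B1 → L1 miss wb→B3 [-]
13: W B4 → L0 hit [D]

WB = [3, 2, 5, 3]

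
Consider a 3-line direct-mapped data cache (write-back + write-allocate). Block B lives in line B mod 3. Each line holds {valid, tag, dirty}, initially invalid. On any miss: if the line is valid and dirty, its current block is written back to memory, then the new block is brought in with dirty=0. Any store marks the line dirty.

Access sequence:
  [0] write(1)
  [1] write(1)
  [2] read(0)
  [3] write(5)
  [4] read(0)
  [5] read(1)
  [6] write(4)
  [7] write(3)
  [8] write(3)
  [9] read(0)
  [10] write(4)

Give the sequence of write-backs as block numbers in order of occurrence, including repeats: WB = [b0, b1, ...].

0: W B1 -> L1 miss  d=D]
1: W B1 -> L1 hit  d=D]
2: R B0 -> L0 miss  d=-]
3: W B5 -> L2 miss  d=D]
4: R B0 -> L0 hit  d=-]
5: R B1 -> L1 hit  d=D]
6: W B4 -> L1 miss wb->B1  d=D]
7: W B3 -> L0 miss  d=D]
8: W B3 -> L0 hit  d=D]
9: R B0 -> L0 miss wb->B3  d=-]
10: W B4 -> L1 hit  d=D]

WB = [1, 3]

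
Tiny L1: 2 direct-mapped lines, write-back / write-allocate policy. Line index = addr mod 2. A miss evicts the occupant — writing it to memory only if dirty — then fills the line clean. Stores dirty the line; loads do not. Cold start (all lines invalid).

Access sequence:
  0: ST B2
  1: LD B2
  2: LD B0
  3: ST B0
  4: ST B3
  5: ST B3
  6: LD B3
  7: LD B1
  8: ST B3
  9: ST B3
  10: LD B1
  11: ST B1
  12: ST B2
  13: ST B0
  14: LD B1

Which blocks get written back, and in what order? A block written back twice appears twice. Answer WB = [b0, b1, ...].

0: W B2 -> L0 miss  d=D]
1: R B2 -> L0 hit  d=D]
2: R B0 -> L0 miss wb->B2  d=-]
3: W B0 -> L0 hit  d=D]
4: W B3 -> L1 miss  d=D]
5: W B3 -> L1 hit  d=D]
6: R B3 -> L1 hit  d=D]
7: R B1 -> L1 miss wb->B3  d=-]
8: W B3 -> L1 miss  d=D]
9: W B3 -> L1 hit  d=D]
10: R B1 -> L1 miss wb->B3  d=-]
11: W B1 -> L1 hit  d=D]
12: W B2 -> L0 miss wb->B0  d=D]
13: W B0 -> L0 miss wb->B2  d=D]
14: R B1 -> L1 hit  d=D]

WB = [2, 3, 3, 0, 2]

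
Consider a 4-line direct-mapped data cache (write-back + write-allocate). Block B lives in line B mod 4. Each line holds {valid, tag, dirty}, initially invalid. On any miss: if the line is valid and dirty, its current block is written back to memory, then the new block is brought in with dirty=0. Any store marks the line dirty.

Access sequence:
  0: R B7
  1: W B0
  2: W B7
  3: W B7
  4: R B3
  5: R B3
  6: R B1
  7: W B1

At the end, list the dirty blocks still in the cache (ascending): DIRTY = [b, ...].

0: R B7 -> L3 miss  d=-]
1: W B0 -> L0 miss  d=D]
2: W B7 -> L3 hit  d=D]
3: W B7 -> L3 hit  d=D]
4: R B3 -> L3 miss wb->B7  d=-]
5: R B3 -> L3 hit  d=-]
6: R B1 -> L1 miss  d=-]
7: W B1 -> L1 hit  d=D]

DIRTY = [0, 1]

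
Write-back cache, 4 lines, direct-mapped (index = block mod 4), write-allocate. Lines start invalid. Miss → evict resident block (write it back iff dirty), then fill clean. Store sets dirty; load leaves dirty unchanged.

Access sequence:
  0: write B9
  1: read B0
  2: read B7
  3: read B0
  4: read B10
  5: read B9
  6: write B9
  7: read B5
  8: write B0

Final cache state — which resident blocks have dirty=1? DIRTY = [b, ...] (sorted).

DIRTY = [0]

0: W B9 -> L1 miss  d=D]
1: R B0 -> L0 miss  d=-]
2: R B7 -> L3 miss  d=-]
3: R B0 -> L0 hit  d=-]
4: R B10 -> L2 miss  d=-]
5: R B9 -> L1 hit  d=D]
6: W B9 -> L1 hit  d=D]
7: R B5 -> L1 miss wb->B9  d=-]
8: W B0 -> L0 hit  d=D]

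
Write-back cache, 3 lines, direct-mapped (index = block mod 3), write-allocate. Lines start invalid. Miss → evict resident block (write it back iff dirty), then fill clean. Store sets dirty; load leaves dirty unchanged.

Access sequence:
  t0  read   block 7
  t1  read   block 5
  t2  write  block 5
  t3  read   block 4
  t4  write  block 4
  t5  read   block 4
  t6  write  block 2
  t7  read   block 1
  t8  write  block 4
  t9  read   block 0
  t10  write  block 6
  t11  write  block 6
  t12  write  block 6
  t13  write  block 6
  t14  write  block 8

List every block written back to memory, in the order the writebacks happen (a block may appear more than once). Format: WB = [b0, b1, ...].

WB = [5, 4, 2]

  0 | R B7 → L1 miss [-]
  1 | R B5 → L2 miss [-]
  2 | W B5 → L2 hit [D]
  3 | R B4 → L1 miss [-]
  4 | W B4 → L1 hit [D]
  5 | R B4 → L1 hit [D]
  6 | W B2 → L2 miss wb→B5 [D]
  7 | R B1 → L1 miss wb→B4 [-]
  8 | W B4 → L1 miss [D]
  9 | R B0 → L0 miss [-]
  10 | W B6 → L0 miss [D]
  11 | W B6 → L0 hit [D]
  12 | W B6 → L0 hit [D]
  13 | W B6 → L0 hit [D]
  14 | W B8 → L2 miss wb→B2 [D]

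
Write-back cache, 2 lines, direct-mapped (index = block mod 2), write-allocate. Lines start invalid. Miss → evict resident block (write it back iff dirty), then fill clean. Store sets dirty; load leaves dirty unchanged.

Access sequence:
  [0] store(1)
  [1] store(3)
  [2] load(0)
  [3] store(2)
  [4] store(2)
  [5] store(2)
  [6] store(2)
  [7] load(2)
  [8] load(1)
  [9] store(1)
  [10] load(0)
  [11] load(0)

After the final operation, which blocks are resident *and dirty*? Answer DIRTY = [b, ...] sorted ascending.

DIRTY = [1]

0: W B1 → L1 miss [D]
1: W B3 → L1 miss wb→B1 [D]
2: R B0 → L0 miss [-]
3: W B2 → L0 miss [D]
4: W B2 → L0 hit [D]
5: W B2 → L0 hit [D]
6: W B2 → L0 hit [D]
7: R B2 → L0 hit [D]
8: R B1 → L1 miss wb→B3 [-]
9: W B1 → L1 hit [D]
10: R B0 → L0 miss wb→B2 [-]
11: R B0 → L0 hit [-]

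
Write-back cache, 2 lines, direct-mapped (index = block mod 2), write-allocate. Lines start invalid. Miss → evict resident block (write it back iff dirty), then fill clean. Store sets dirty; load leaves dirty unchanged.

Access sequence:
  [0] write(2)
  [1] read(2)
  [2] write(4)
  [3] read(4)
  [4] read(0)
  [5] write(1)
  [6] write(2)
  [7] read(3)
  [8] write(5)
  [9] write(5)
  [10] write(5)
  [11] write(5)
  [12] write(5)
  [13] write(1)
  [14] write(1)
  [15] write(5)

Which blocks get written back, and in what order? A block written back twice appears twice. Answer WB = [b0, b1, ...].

0: W B2 → L0 miss [D]
1: R B2 → L0 hit [D]
2: W B4 → L0 miss wb→B2 [D]
3: R B4 → L0 hit [D]
4: R B0 → L0 miss wb→B4 [-]
5: W B1 → L1 miss [D]
6: W B2 → L0 miss [D]
7: R B3 → L1 miss wb→B1 [-]
8: W B5 → L1 miss [D]
9: W B5 → L1 hit [D]
10: W B5 → L1 hit [D]
11: W B5 → L1 hit [D]
12: W B5 → L1 hit [D]
13: W B1 → L1 miss wb→B5 [D]
14: W B1 → L1 hit [D]
15: W B5 → L1 miss wb→B1 [D]

WB = [2, 4, 1, 5, 1]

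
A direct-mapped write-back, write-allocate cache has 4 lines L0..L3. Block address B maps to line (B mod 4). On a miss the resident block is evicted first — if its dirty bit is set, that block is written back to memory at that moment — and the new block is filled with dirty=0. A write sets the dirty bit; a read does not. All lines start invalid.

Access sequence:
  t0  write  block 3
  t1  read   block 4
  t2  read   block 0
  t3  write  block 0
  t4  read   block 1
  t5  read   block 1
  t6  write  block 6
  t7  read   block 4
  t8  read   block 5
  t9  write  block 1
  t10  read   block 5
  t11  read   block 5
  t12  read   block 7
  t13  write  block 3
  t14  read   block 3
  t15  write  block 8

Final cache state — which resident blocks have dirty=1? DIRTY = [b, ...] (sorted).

DIRTY = [3, 6, 8]

  0 | W B3 → L3 miss [D]
  1 | R B4 → L0 miss [-]
  2 | R B0 → L0 miss [-]
  3 | W B0 → L0 hit [D]
  4 | R B1 → L1 miss [-]
  5 | R B1 → L1 hit [-]
  6 | W B6 → L2 miss [D]
  7 | R B4 → L0 miss wb→B0 [-]
  8 | R B5 → L1 miss [-]
  9 | W B1 → L1 miss [D]
  10 | R B5 → L1 miss wb→B1 [-]
  11 | R B5 → L1 hit [-]
  12 | R B7 → L3 miss wb→B3 [-]
  13 | W B3 → L3 miss [D]
  14 | R B3 → L3 hit [D]
  15 | W B8 → L0 miss [D]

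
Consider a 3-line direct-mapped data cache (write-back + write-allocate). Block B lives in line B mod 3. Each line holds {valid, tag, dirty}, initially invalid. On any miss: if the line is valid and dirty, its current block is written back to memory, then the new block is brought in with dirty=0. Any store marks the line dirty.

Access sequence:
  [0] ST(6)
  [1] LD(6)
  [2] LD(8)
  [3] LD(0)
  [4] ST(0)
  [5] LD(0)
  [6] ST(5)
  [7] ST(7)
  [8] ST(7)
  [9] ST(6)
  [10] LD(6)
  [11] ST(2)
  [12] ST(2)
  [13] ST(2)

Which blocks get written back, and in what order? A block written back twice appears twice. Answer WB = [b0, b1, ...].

WB = [6, 0, 5]

  0 | W B6 → L0 miss [D]
  1 | R B6 → L0 hit [D]
  2 | R B8 → L2 miss [-]
  3 | R B0 → L0 miss wb→B6 [-]
  4 | W B0 → L0 hit [D]
  5 | R B0 → L0 hit [D]
  6 | W B5 → L2 miss [D]
  7 | W B7 → L1 miss [D]
  8 | W B7 → L1 hit [D]
  9 | W B6 → L0 miss wb→B0 [D]
  10 | R B6 → L0 hit [D]
  11 | W B2 → L2 miss wb→B5 [D]
  12 | W B2 → L2 hit [D]
  13 | W B2 → L2 hit [D]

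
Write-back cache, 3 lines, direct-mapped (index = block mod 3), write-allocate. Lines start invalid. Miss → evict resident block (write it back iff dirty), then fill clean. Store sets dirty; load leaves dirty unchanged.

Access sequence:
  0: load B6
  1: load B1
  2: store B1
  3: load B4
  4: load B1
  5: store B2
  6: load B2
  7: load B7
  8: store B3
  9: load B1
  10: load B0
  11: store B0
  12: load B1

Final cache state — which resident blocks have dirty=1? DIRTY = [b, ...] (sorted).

0: R B6 -> L0 miss  d=-]
1: R B1 -> L1 miss  d=-]
2: W B1 -> L1 hit  d=D]
3: R B4 -> L1 miss wb->B1  d=-]
4: R B1 -> L1 miss  d=-]
5: W B2 -> L2 miss  d=D]
6: R B2 -> L2 hit  d=D]
7: R B7 -> L1 miss  d=-]
8: W B3 -> L0 miss  d=D]
9: R B1 -> L1 miss  d=-]
10: R B0 -> L0 miss wb->B3  d=-]
11: W B0 -> L0 hit  d=D]
12: R B1 -> L1 hit  d=-]

DIRTY = [0, 2]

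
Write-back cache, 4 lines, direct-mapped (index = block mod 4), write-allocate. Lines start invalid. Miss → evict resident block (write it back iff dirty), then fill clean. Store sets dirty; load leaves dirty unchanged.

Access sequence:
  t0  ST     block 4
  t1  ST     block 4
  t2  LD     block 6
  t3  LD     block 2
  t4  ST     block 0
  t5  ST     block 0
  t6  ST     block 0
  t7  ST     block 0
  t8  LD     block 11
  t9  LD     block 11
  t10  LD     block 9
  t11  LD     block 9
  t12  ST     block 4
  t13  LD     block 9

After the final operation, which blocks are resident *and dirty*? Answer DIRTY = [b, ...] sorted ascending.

DIRTY = [4]

0: W B4 → L0 miss [D]
1: W B4 → L0 hit [D]
2: R B6 → L2 miss [-]
3: R B2 → L2 miss [-]
4: W B0 → L0 miss wb→B4 [D]
5: W B0 → L0 hit [D]
6: W B0 → L0 hit [D]
7: W B0 → L0 hit [D]
8: R B11 → L3 miss [-]
9: R B11 → L3 hit [-]
10: R B9 → L1 miss [-]
11: R B9 → L1 hit [-]
12: W B4 → L0 miss wb→B0 [D]
13: R B9 → L1 hit [-]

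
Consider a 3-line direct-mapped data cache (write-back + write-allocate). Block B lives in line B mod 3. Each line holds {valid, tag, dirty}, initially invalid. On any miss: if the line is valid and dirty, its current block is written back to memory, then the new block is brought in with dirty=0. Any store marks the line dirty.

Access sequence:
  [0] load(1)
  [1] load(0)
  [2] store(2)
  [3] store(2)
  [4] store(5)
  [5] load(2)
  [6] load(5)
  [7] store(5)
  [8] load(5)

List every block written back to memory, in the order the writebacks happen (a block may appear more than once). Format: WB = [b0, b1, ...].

0: R B1 -> L1 miss  d=-]
1: R B0 -> L0 miss  d=-]
2: W B2 -> L2 miss  d=D]
3: W B2 -> L2 hit  d=D]
4: W B5 -> L2 miss wb->B2  d=D]
5: R B2 -> L2 miss wb->B5  d=-]
6: R B5 -> L2 miss  d=-]
7: W B5 -> L2 hit  d=D]
8: R B5 -> L2 hit  d=D]

WB = [2, 5]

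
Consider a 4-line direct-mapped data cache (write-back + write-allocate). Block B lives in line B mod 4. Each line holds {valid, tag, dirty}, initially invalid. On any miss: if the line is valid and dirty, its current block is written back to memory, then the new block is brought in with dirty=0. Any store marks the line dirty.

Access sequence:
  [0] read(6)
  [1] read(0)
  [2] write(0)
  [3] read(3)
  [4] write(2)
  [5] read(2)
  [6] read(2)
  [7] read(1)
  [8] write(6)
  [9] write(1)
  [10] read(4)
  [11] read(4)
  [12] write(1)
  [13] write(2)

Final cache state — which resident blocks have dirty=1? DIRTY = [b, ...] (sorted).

0: R B6 → L2 miss [-]
1: R B0 → L0 miss [-]
2: W B0 → L0 hit [D]
3: R B3 → L3 miss [-]
4: W B2 → L2 miss [D]
5: R B2 → L2 hit [D]
6: R B2 → L2 hit [D]
7: R B1 → L1 miss [-]
8: W B6 → L2 miss wb→B2 [D]
9: W B1 → L1 hit [D]
10: R B4 → L0 miss wb→B0 [-]
11: R B4 → L0 hit [-]
12: W B1 → L1 hit [D]
13: W B2 → L2 miss wb→B6 [D]

DIRTY = [1, 2]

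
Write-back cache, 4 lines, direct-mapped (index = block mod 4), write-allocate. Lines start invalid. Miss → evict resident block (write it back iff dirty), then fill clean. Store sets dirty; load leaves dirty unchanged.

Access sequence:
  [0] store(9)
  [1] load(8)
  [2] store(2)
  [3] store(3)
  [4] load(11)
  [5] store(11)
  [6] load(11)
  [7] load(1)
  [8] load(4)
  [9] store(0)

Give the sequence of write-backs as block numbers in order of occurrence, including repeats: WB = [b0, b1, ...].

WB = [3, 9]

  0 | W B9 → L1 miss [D]
  1 | R B8 → L0 miss [-]
  2 | W B2 → L2 miss [D]
  3 | W B3 → L3 miss [D]
  4 | R B11 → L3 miss wb→B3 [-]
  5 | W B11 → L3 hit [D]
  6 | R B11 → L3 hit [D]
  7 | R B1 → L1 miss wb→B9 [-]
  8 | R B4 → L0 miss [-]
  9 | W B0 → L0 miss [D]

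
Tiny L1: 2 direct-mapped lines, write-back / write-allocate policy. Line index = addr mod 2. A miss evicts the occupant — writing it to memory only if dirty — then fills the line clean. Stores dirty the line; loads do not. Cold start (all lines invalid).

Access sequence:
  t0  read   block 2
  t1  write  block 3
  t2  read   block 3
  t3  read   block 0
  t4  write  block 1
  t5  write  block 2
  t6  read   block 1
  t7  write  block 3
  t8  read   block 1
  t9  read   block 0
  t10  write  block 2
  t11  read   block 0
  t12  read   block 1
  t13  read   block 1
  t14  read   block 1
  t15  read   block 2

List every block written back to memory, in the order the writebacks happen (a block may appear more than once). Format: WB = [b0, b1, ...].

  0 | R B2 → L0 miss [-]
  1 | W B3 → L1 miss [D]
  2 | R B3 → L1 hit [D]
  3 | R B0 → L0 miss [-]
  4 | W B1 → L1 miss wb→B3 [D]
  5 | W B2 → L0 miss [D]
  6 | R B1 → L1 hit [D]
  7 | W B3 → L1 miss wb→B1 [D]
  8 | R B1 → L1 miss wb→B3 [-]
  9 | R B0 → L0 miss wb→B2 [-]
  10 | W B2 → L0 miss [D]
  11 | R B0 → L0 miss wb→B2 [-]
  12 | R B1 → L1 hit [-]
  13 | R B1 → L1 hit [-]
  14 | R B1 → L1 hit [-]
  15 | R B2 → L0 miss [-]

WB = [3, 1, 3, 2, 2]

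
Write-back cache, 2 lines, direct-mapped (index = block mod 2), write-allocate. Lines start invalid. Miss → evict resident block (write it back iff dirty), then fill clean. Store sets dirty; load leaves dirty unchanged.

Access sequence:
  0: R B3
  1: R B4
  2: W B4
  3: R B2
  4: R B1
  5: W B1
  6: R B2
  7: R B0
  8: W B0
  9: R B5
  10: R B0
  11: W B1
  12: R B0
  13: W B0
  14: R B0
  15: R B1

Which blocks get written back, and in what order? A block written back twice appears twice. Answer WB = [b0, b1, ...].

  0 | R B3 → L1 miss [-]
  1 | R B4 → L0 miss [-]
  2 | W B4 → L0 hit [D]
  3 | R B2 → L0 miss wb→B4 [-]
  4 | R B1 → L1 miss [-]
  5 | W B1 → L1 hit [D]
  6 | R B2 → L0 hit [-]
  7 | R B0 → L0 miss [-]
  8 | W B0 → L0 hit [D]
  9 | R B5 → L1 miss wb→B1 [-]
  10 | R B0 → L0 hit [D]
  11 | W B1 → L1 miss [D]
  12 | R B0 → L0 hit [D]
  13 | W B0 → L0 hit [D]
  14 | R B0 → L0 hit [D]
  15 | R B1 → L1 hit [D]

WB = [4, 1]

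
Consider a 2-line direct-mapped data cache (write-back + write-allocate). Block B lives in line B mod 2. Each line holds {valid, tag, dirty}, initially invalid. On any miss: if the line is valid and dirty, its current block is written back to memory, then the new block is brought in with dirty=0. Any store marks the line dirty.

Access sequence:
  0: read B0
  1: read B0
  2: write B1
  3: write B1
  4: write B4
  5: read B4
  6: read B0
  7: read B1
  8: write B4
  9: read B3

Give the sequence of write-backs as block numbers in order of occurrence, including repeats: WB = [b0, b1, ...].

0: R B0 → L0 miss [-]
1: R B0 → L0 hit [-]
2: W B1 → L1 miss [D]
3: W B1 → L1 hit [D]
4: W B4 → L0 miss [D]
5: R B4 → L0 hit [D]
6: R B0 → L0 miss wb→B4 [-]
7: R B1 → L1 hit [D]
8: W B4 → L0 miss [D]
9: R B3 → L1 miss wb→B1 [-]

WB = [4, 1]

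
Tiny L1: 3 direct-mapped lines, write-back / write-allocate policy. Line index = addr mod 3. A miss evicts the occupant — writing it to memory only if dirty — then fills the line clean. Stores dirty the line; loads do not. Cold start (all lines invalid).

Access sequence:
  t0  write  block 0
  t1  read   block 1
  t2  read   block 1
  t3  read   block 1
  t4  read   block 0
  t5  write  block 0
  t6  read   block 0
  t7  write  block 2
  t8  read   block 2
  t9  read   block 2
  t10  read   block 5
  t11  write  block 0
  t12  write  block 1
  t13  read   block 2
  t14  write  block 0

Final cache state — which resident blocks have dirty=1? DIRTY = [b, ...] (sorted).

0: W B0 → L0 miss [D]
1: R B1 → L1 miss [-]
2: R B1 → L1 hit [-]
3: R B1 → L1 hit [-]
4: R B0 → L0 hit [D]
5: W B0 → L0 hit [D]
6: R B0 → L0 hit [D]
7: W B2 → L2 miss [D]
8: R B2 → L2 hit [D]
9: R B2 → L2 hit [D]
10: R B5 → L2 miss wb→B2 [-]
11: W B0 → L0 hit [D]
12: W B1 → L1 hit [D]
13: R B2 → L2 miss [-]
14: W B0 → L0 hit [D]

DIRTY = [0, 1]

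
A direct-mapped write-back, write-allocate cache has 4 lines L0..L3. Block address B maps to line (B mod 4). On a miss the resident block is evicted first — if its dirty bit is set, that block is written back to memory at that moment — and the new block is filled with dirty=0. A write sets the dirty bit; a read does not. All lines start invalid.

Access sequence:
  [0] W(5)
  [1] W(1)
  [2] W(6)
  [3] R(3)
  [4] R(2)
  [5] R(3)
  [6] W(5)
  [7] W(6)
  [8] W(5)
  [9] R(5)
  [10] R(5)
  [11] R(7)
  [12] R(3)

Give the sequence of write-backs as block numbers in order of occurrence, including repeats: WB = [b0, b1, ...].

WB = [5, 6, 1]

  0 | W B5 → L1 miss [D]
  1 | W B1 → L1 miss wb→B5 [D]
  2 | W B6 → L2 miss [D]
  3 | R B3 → L3 miss [-]
  4 | R B2 → L2 miss wb→B6 [-]
  5 | R B3 → L3 hit [-]
  6 | W B5 → L1 miss wb→B1 [D]
  7 | W B6 → L2 miss [D]
  8 | W B5 → L1 hit [D]
  9 | R B5 → L1 hit [D]
  10 | R B5 → L1 hit [D]
  11 | R B7 → L3 miss [-]
  12 | R B3 → L3 miss [-]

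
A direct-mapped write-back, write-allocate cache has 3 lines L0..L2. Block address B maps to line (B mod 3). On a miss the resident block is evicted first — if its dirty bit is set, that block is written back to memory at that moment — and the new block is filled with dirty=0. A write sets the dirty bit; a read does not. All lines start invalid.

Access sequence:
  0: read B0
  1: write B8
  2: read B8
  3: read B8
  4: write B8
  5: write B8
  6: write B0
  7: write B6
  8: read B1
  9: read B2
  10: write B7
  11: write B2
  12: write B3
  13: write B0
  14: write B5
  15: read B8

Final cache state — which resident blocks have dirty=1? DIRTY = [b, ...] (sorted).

0: R B0 -> L0 miss  d=-]
1: W B8 -> L2 miss  d=D]
2: R B8 -> L2 hit  d=D]
3: R B8 -> L2 hit  d=D]
4: W B8 -> L2 hit  d=D]
5: W B8 -> L2 hit  d=D]
6: W B0 -> L0 hit  d=D]
7: W B6 -> L0 miss wb->B0  d=D]
8: R B1 -> L1 miss  d=-]
9: R B2 -> L2 miss wb->B8  d=-]
10: W B7 -> L1 miss  d=D]
11: W B2 -> L2 hit  d=D]
12: W B3 -> L0 miss wb->B6  d=D]
13: W B0 -> L0 miss wb->B3  d=D]
14: W B5 -> L2 miss wb->B2  d=D]
15: R B8 -> L2 miss wb->B5  d=-]

DIRTY = [0, 7]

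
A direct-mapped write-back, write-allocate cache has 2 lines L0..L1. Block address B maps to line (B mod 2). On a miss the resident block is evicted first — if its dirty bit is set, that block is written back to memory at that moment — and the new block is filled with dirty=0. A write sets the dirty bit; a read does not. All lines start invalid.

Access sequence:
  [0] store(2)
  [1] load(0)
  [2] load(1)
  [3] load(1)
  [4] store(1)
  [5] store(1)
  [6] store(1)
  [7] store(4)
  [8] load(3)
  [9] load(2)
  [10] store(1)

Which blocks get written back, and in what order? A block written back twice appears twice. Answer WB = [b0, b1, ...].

WB = [2, 1, 4]

0: W B2 -> L0 miss  d=D]
1: R B0 -> L0 miss wb->B2  d=-]
2: R B1 -> L1 miss  d=-]
3: R B1 -> L1 hit  d=-]
4: W B1 -> L1 hit  d=D]
5: W B1 -> L1 hit  d=D]
6: W B1 -> L1 hit  d=D]
7: W B4 -> L0 miss  d=D]
8: R B3 -> L1 miss wb->B1  d=-]
9: R B2 -> L0 miss wb->B4  d=-]
10: W B1 -> L1 miss  d=D]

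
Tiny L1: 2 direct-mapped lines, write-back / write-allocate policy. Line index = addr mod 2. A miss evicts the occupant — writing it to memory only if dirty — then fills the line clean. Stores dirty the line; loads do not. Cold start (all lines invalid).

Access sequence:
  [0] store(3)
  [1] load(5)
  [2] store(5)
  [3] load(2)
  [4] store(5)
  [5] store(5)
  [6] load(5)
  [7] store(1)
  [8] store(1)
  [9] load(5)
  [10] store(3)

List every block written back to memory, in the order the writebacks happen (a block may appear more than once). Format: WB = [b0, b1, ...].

WB = [3, 5, 1]

0: W B3 → L1 miss [D]
1: R B5 → L1 miss wb→B3 [-]
2: W B5 → L1 hit [D]
3: R B2 → L0 miss [-]
4: W B5 → L1 hit [D]
5: W B5 → L1 hit [D]
6: R B5 → L1 hit [D]
7: W B1 → L1 miss wb→B5 [D]
8: W B1 → L1 hit [D]
9: R B5 → L1 miss wb→B1 [-]
10: W B3 → L1 miss [D]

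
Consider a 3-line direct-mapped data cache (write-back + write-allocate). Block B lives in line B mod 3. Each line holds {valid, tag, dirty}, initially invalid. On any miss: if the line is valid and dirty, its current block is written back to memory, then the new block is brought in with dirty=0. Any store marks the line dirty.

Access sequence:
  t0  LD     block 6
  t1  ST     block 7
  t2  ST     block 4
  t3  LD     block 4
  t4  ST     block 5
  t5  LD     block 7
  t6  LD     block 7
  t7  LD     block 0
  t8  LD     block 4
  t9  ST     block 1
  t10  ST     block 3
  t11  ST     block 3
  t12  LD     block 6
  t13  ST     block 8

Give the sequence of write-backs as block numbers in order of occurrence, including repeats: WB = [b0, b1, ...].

0: R B6 → L0 miss [-]
1: W B7 → L1 miss [D]
2: W B4 → L1 miss wb→B7 [D]
3: R B4 → L1 hit [D]
4: W B5 → L2 miss [D]
5: R B7 → L1 miss wb→B4 [-]
6: R B7 → L1 hit [-]
7: R B0 → L0 miss [-]
8: R B4 → L1 miss [-]
9: W B1 → L1 miss [D]
10: W B3 → L0 miss [D]
11: W B3 → L0 hit [D]
12: R B6 → L0 miss wb→B3 [-]
13: W B8 → L2 miss wb→B5 [D]

WB = [7, 4, 3, 5]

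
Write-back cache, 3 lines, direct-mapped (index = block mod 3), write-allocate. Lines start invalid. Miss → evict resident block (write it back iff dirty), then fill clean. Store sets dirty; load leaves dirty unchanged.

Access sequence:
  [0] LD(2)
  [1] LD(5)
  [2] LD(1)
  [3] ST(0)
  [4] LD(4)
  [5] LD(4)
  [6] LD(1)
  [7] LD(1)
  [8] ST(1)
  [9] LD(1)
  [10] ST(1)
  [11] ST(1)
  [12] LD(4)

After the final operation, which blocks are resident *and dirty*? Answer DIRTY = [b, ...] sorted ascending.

  0 | R B2 → L2 miss [-]
  1 | R B5 → L2 miss [-]
  2 | R B1 → L1 miss [-]
  3 | W B0 → L0 miss [D]
  4 | R B4 → L1 miss [-]
  5 | R B4 → L1 hit [-]
  6 | R B1 → L1 miss [-]
  7 | R B1 → L1 hit [-]
  8 | W B1 → L1 hit [D]
  9 | R B1 → L1 hit [D]
  10 | W B1 → L1 hit [D]
  11 | W B1 → L1 hit [D]
  12 | R B4 → L1 miss wb→B1 [-]

DIRTY = [0]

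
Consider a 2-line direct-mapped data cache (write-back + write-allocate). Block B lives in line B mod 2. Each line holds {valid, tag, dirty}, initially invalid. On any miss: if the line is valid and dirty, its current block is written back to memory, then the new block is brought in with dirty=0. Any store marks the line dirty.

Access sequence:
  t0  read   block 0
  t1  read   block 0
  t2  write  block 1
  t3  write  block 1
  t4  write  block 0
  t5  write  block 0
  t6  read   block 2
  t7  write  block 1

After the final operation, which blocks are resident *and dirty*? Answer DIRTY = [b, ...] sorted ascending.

DIRTY = [1]

0: R B0 → L0 miss [-]
1: R B0 → L0 hit [-]
2: W B1 → L1 miss [D]
3: W B1 → L1 hit [D]
4: W B0 → L0 hit [D]
5: W B0 → L0 hit [D]
6: R B2 → L0 miss wb→B0 [-]
7: W B1 → L1 hit [D]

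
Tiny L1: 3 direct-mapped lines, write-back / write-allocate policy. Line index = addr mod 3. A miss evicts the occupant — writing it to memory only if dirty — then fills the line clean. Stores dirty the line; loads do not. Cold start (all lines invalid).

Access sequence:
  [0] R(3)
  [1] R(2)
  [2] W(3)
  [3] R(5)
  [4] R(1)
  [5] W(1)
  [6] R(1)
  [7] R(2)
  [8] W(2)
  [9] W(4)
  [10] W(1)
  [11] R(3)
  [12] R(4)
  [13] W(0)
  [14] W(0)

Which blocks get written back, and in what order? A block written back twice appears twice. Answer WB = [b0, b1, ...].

WB = [1, 4, 1, 3]

0: R B3 → L0 miss [-]
1: R B2 → L2 miss [-]
2: W B3 → L0 hit [D]
3: R B5 → L2 miss [-]
4: R B1 → L1 miss [-]
5: W B1 → L1 hit [D]
6: R B1 → L1 hit [D]
7: R B2 → L2 miss [-]
8: W B2 → L2 hit [D]
9: W B4 → L1 miss wb→B1 [D]
10: W B1 → L1 miss wb→B4 [D]
11: R B3 → L0 hit [D]
12: R B4 → L1 miss wb→B1 [-]
13: W B0 → L0 miss wb→B3 [D]
14: W B0 → L0 hit [D]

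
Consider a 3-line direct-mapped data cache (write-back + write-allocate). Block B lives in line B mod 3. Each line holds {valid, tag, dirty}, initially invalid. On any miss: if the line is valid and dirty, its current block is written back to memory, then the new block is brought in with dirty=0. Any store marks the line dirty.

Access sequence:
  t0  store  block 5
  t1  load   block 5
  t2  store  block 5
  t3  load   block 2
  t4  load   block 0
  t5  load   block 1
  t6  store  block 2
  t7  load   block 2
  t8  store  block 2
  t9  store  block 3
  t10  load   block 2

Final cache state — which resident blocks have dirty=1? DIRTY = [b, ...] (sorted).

DIRTY = [2, 3]

  0 | W B5 → L2 miss [D]
  1 | R B5 → L2 hit [D]
  2 | W B5 → L2 hit [D]
  3 | R B2 → L2 miss wb→B5 [-]
  4 | R B0 → L0 miss [-]
  5 | R B1 → L1 miss [-]
  6 | W B2 → L2 hit [D]
  7 | R B2 → L2 hit [D]
  8 | W B2 → L2 hit [D]
  9 | W B3 → L0 miss [D]
  10 | R B2 → L2 hit [D]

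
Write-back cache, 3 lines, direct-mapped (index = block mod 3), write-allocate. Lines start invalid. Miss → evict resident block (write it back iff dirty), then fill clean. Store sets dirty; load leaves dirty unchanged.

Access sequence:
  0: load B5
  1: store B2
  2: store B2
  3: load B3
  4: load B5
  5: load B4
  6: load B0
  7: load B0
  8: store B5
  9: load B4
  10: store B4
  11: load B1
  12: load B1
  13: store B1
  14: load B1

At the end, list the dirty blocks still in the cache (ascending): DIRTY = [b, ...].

DIRTY = [1, 5]

0: R B5 -> L2 miss  d=-]
1: W B2 -> L2 miss  d=D]
2: W B2 -> L2 hit  d=D]
3: R B3 -> L0 miss  d=-]
4: R B5 -> L2 miss wb->B2  d=-]
5: R B4 -> L1 miss  d=-]
6: R B0 -> L0 miss  d=-]
7: R B0 -> L0 hit  d=-]
8: W B5 -> L2 hit  d=D]
9: R B4 -> L1 hit  d=-]
10: W B4 -> L1 hit  d=D]
11: R B1 -> L1 miss wb->B4  d=-]
12: R B1 -> L1 hit  d=-]
13: W B1 -> L1 hit  d=D]
14: R B1 -> L1 hit  d=D]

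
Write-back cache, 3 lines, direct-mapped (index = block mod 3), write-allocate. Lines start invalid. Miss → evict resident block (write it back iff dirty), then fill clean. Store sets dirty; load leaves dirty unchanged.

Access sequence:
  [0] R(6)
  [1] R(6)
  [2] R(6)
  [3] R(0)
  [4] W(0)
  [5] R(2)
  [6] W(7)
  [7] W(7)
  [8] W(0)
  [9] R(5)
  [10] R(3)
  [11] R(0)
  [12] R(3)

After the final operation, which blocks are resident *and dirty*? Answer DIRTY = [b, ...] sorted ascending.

DIRTY = [7]

0: R B6 → L0 miss [-]
1: R B6 → L0 hit [-]
2: R B6 → L0 hit [-]
3: R B0 → L0 miss [-]
4: W B0 → L0 hit [D]
5: R B2 → L2 miss [-]
6: W B7 → L1 miss [D]
7: W B7 → L1 hit [D]
8: W B0 → L0 hit [D]
9: R B5 → L2 miss [-]
10: R B3 → L0 miss wb→B0 [-]
11: R B0 → L0 miss [-]
12: R B3 → L0 miss [-]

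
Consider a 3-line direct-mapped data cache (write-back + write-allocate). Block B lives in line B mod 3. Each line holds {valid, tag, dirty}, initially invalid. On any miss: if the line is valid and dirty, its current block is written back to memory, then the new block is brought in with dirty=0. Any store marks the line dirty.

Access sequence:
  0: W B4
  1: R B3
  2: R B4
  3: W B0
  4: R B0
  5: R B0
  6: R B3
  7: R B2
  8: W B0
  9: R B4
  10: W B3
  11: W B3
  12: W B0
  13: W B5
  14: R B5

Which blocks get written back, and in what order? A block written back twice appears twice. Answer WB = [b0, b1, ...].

WB = [0, 0, 3]

0: W B4 -> L1 miss  d=D]
1: R B3 -> L0 miss  d=-]
2: R B4 -> L1 hit  d=D]
3: W B0 -> L0 miss  d=D]
4: R B0 -> L0 hit  d=D]
5: R B0 -> L0 hit  d=D]
6: R B3 -> L0 miss wb->B0  d=-]
7: R B2 -> L2 miss  d=-]
8: W B0 -> L0 miss  d=D]
9: R B4 -> L1 hit  d=D]
10: W B3 -> L0 miss wb->B0  d=D]
11: W B3 -> L0 hit  d=D]
12: W B0 -> L0 miss wb->B3  d=D]
13: W B5 -> L2 miss  d=D]
14: R B5 -> L2 hit  d=D]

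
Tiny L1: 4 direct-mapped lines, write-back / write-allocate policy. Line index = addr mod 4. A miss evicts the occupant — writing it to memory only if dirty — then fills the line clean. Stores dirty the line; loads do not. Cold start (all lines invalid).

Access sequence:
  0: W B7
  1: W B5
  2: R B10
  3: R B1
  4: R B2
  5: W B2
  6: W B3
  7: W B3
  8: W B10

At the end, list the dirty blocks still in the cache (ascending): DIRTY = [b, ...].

DIRTY = [3, 10]

0: W B7 -> L3 miss  d=D]
1: W B5 -> L1 miss  d=D]
2: R B10 -> L2 miss  d=-]
3: R B1 -> L1 miss wb->B5  d=-]
4: R B2 -> L2 miss  d=-]
5: W B2 -> L2 hit  d=D]
6: W B3 -> L3 miss wb->B7  d=D]
7: W B3 -> L3 hit  d=D]
8: W B10 -> L2 miss wb->B2  d=D]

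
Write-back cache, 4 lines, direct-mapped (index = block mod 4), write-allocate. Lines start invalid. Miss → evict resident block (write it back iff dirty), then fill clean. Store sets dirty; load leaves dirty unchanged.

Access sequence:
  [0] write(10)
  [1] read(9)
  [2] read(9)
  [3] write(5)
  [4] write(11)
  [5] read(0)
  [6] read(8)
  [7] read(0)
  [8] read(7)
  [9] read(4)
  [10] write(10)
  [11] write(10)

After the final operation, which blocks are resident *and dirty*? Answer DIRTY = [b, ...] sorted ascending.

DIRTY = [5, 10]

  0 | W B10 → L2 miss [D]
  1 | R B9 → L1 miss [-]
  2 | R B9 → L1 hit [-]
  3 | W B5 → L1 miss [D]
  4 | W B11 → L3 miss [D]
  5 | R B0 → L0 miss [-]
  6 | R B8 → L0 miss [-]
  7 | R B0 → L0 miss [-]
  8 | R B7 → L3 miss wb→B11 [-]
  9 | R B4 → L0 miss [-]
  10 | W B10 → L2 hit [D]
  11 | W B10 → L2 hit [D]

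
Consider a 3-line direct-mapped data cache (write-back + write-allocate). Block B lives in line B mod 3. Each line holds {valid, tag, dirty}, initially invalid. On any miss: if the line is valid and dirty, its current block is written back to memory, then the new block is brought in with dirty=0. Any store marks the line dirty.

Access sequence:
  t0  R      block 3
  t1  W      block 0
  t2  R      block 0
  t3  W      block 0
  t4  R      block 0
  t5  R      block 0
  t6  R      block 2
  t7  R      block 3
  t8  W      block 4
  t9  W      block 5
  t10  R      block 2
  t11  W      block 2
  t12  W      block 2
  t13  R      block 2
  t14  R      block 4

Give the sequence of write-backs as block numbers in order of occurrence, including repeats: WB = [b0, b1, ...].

0: R B3 -> L0 miss  d=-]
1: W B0 -> L0 miss  d=D]
2: R B0 -> L0 hit  d=D]
3: W B0 -> L0 hit  d=D]
4: R B0 -> L0 hit  d=D]
5: R B0 -> L0 hit  d=D]
6: R B2 -> L2 miss  d=-]
7: R B3 -> L0 miss wb->B0  d=-]
8: W B4 -> L1 miss  d=D]
9: W B5 -> L2 miss  d=D]
10: R B2 -> L2 miss wb->B5  d=-]
11: W B2 -> L2 hit  d=D]
12: W B2 -> L2 hit  d=D]
13: R B2 -> L2 hit  d=D]
14: R B4 -> L1 hit  d=D]

WB = [0, 5]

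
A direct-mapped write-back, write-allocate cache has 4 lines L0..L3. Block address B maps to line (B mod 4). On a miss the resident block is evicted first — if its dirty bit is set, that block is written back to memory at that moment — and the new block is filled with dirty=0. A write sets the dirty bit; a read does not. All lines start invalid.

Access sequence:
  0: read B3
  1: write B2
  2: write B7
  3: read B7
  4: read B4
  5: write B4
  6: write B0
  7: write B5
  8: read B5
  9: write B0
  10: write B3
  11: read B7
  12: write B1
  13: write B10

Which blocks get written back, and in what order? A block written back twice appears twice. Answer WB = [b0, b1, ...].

WB = [4, 7, 3, 5, 2]

  0 | R B3 → L3 miss [-]
  1 | W B2 → L2 miss [D]
  2 | W B7 → L3 miss [D]
  3 | R B7 → L3 hit [D]
  4 | R B4 → L0 miss [-]
  5 | W B4 → L0 hit [D]
  6 | W B0 → L0 miss wb→B4 [D]
  7 | W B5 → L1 miss [D]
  8 | R B5 → L1 hit [D]
  9 | W B0 → L0 hit [D]
  10 | W B3 → L3 miss wb→B7 [D]
  11 | R B7 → L3 miss wb→B3 [-]
  12 | W B1 → L1 miss wb→B5 [D]
  13 | W B10 → L2 miss wb→B2 [D]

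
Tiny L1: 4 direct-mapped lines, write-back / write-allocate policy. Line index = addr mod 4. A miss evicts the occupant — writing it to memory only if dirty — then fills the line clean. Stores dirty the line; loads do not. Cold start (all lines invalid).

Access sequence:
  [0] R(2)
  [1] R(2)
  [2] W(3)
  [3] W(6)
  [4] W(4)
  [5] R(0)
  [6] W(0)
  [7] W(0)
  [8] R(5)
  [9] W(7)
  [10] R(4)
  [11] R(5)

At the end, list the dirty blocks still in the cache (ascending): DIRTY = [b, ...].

0: R B2 → L2 miss [-]
1: R B2 → L2 hit [-]
2: W B3 → L3 miss [D]
3: W B6 → L2 miss [D]
4: W B4 → L0 miss [D]
5: R B0 → L0 miss wb→B4 [-]
6: W B0 → L0 hit [D]
7: W B0 → L0 hit [D]
8: R B5 → L1 miss [-]
9: W B7 → L3 miss wb→B3 [D]
10: R B4 → L0 miss wb→B0 [-]
11: R B5 → L1 hit [-]

DIRTY = [6, 7]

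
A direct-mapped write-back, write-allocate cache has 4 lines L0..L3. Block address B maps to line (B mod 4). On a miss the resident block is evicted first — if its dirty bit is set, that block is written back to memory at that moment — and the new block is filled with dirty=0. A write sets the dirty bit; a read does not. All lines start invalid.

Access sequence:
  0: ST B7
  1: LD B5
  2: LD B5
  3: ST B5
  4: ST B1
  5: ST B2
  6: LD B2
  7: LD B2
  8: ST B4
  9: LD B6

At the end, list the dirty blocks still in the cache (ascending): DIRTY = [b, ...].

DIRTY = [1, 4, 7]

0: W B7 -> L3 miss  d=D]
1: R B5 -> L1 miss  d=-]
2: R B5 -> L1 hit  d=-]
3: W B5 -> L1 hit  d=D]
4: W B1 -> L1 miss wb->B5  d=D]
5: W B2 -> L2 miss  d=D]
6: R B2 -> L2 hit  d=D]
7: R B2 -> L2 hit  d=D]
8: W B4 -> L0 miss  d=D]
9: R B6 -> L2 miss wb->B2  d=-]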